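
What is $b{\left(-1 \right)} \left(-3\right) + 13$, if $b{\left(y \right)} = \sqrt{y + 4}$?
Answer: $13 - 3 \sqrt{3} \approx 7.8038$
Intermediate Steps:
$b{\left(y \right)} = \sqrt{4 + y}$
$b{\left(-1 \right)} \left(-3\right) + 13 = \sqrt{4 - 1} \left(-3\right) + 13 = \sqrt{3} \left(-3\right) + 13 = - 3 \sqrt{3} + 13 = 13 - 3 \sqrt{3}$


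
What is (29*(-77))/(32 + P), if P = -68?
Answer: 2233/36 ≈ 62.028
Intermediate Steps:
(29*(-77))/(32 + P) = (29*(-77))/(32 - 68) = -2233/(-36) = -2233*(-1/36) = 2233/36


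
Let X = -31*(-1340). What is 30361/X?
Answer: 30361/41540 ≈ 0.73089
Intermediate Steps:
X = 41540
30361/X = 30361/41540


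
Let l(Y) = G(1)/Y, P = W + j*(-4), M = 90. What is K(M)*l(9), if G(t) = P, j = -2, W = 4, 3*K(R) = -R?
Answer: -40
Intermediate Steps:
K(R) = -R/3 (K(R) = (-R)/3 = -R/3)
P = 12 (P = 4 - 2*(-4) = 4 + 8 = 12)
G(t) = 12
l(Y) = 12/Y
K(M)*l(9) = (-⅓*90)*(12/9) = -360/9 = -30*4/3 = -40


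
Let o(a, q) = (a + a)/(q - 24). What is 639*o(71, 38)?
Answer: 45369/7 ≈ 6481.3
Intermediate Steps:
o(a, q) = 2*a/(-24 + q) (o(a, q) = (2*a)/(-24 + q) = 2*a/(-24 + q))
639*o(71, 38) = 639*(2*71/(-24 + 38)) = 639*(2*71/14) = 639*(2*71*(1/14)) = 639*(71/7) = 45369/7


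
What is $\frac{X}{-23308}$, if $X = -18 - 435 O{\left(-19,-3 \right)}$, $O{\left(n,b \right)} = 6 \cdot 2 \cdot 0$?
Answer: $\frac{9}{11654} \approx 0.00077227$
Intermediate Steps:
$O{\left(n,b \right)} = 0$ ($O{\left(n,b \right)} = 12 \cdot 0 = 0$)
$X = -18$ ($X = -18 - 0 = -18 + 0 = -18$)
$\frac{X}{-23308} = - \frac{18}{-23308} = \left(-18\right) \left(- \frac{1}{23308}\right) = \frac{9}{11654}$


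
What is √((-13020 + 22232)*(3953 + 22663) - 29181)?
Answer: √245157411 ≈ 15658.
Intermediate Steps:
√((-13020 + 22232)*(3953 + 22663) - 29181) = √(9212*26616 - 29181) = √(245186592 - 29181) = √245157411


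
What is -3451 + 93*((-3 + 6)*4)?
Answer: -2335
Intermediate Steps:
-3451 + 93*((-3 + 6)*4) = -3451 + 93*(3*4) = -3451 + 93*12 = -3451 + 1116 = -2335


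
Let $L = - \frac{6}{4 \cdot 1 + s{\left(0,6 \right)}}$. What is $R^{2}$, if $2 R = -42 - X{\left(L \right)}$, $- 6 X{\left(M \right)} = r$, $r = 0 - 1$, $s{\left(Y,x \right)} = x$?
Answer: $\frac{64009}{144} \approx 444.51$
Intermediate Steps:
$L = - \frac{3}{5}$ ($L = - \frac{6}{4 \cdot 1 + 6} = - \frac{6}{4 + 6} = - \frac{6}{10} = \left(-6\right) \frac{1}{10} = - \frac{3}{5} \approx -0.6$)
$r = -1$
$X{\left(M \right)} = \frac{1}{6}$ ($X{\left(M \right)} = \left(- \frac{1}{6}\right) \left(-1\right) = \frac{1}{6}$)
$R = - \frac{253}{12}$ ($R = \frac{-42 - \frac{1}{6}}{2} = \frac{1}{2} \left(- \frac{253}{6}\right) = - \frac{253}{12} \approx -21.083$)
$R^{2} = \left(- \frac{253}{12}\right)^{2} = \frac{64009}{144}$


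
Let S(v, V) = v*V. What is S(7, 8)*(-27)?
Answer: -1512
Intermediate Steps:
S(v, V) = V*v
S(7, 8)*(-27) = (8*7)*(-27) = 56*(-27) = -1512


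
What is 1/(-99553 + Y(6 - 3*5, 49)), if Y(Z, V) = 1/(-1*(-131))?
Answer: -131/13041442 ≈ -1.0045e-5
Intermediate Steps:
Y(Z, V) = 1/131
1/(-99553 + Y(6 - 3*5, 49)) = 1/(-99553 + 1/131) = 1/(-13041442/131) = -131/13041442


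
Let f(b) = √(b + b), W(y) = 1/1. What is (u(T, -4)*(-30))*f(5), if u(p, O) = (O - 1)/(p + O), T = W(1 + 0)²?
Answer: -50*√10 ≈ -158.11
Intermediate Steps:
W(y) = 1
T = 1 (T = 1² = 1)
u(p, O) = (-1 + O)/(O + p)
f(b) = √2*√b (f(b) = √(2*b) = √2*√b)
(u(T, -4)*(-30))*f(5) = (((-1 - 4)/(-4 + 1))*(-30))*(√2*√5) = ((-5/(-3))*(-30))*√10 = (-⅓*(-5)*(-30))*√10 = ((5/3)*(-30))*√10 = -50*√10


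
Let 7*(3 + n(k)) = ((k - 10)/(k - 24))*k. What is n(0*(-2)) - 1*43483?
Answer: -43486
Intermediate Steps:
n(k) = -3 + k*(-10 + k)/(7*(-24 + k)) (n(k) = -3 + (((k - 10)/(k - 24))*k)/7 = -3 + (((-10 + k)/(-24 + k))*k)/7 = -3 + (k*(-10 + k)/(-24 + k))/7 = -3 + k*(-10 + k)/(7*(-24 + k)))
n(0*(-2)) - 1*43483 = (504 + (0*(-2))² - 0*(-2))/(7*(-24 + 0*(-2))) - 1*43483 = (504 + 0² - 31*0)/(7*(-24 + 0)) - 43483 = (⅐)*(504 + 0 + 0)/(-24) - 43483 = (⅐)*(-1/24)*504 - 43483 = -3 - 43483 = -43486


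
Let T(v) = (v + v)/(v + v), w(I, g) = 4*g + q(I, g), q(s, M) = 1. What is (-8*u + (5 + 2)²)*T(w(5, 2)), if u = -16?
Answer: 177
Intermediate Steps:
w(I, g) = 1 + 4*g (w(I, g) = 4*g + 1 = 1 + 4*g)
T(v) = 1 (T(v) = (2*v)/((2*v)) = (2*v)*(1/(2*v)) = 1)
(-8*u + (5 + 2)²)*T(w(5, 2)) = (-8*(-16) + (5 + 2)²)*1 = (128 + 7²)*1 = (128 + 49)*1 = 177*1 = 177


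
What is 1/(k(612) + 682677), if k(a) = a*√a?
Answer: 75853/51757629489 - 136*√17/17252543163 ≈ 1.4330e-6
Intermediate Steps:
k(a) = a^(3/2)
1/(k(612) + 682677) = 1/(612^(3/2) + 682677) = 1/(3672*√17 + 682677) = 1/(682677 + 3672*√17)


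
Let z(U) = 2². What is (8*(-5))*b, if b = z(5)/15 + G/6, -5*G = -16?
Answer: -32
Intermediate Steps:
G = 16/5 (G = -⅕*(-16) = 16/5 ≈ 3.2000)
z(U) = 4
b = ⅘ (b = 4/15 + (16/5)/6 = 4*(1/15) + (16/5)*(⅙) = 4/15 + 8/15 = ⅘ ≈ 0.80000)
(8*(-5))*b = (8*(-5))*(⅘) = -40*⅘ = -32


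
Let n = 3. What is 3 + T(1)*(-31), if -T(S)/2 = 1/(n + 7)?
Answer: 46/5 ≈ 9.2000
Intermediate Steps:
T(S) = -1/5 (T(S) = -2/(3 + 7) = -2/10 = -2*1/10 = -1/5)
3 + T(1)*(-31) = 3 - 1/5*(-31) = 3 + 31/5 = 46/5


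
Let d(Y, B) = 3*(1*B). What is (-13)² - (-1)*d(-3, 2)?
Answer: 175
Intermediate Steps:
d(Y, B) = 3*B
(-13)² - (-1)*d(-3, 2) = (-13)² - (-1)*3*2 = 169 - (-1)*6 = 169 - 1*(-6) = 169 + 6 = 175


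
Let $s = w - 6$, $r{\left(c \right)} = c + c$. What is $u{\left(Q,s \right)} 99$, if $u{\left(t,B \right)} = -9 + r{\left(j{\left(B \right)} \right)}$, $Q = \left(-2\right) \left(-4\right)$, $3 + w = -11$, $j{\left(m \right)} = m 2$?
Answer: $-8811$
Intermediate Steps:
$j{\left(m \right)} = 2 m$
$w = -14$ ($w = -3 - 11 = -14$)
$Q = 8$
$r{\left(c \right)} = 2 c$
$s = -20$ ($s = -14 - 6 = -20$)
$u{\left(t,B \right)} = -9 + 4 B$ ($u{\left(t,B \right)} = -9 + 2 \cdot 2 B = -9 + 4 B$)
$u{\left(Q,s \right)} 99 = \left(-9 + 4 \left(-20\right)\right) 99 = \left(-9 - 80\right) 99 = \left(-89\right) 99 = -8811$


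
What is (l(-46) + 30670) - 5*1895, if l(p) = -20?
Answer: 21175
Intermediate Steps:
(l(-46) + 30670) - 5*1895 = (-20 + 30670) - 5*1895 = 30650 - 9475 = 21175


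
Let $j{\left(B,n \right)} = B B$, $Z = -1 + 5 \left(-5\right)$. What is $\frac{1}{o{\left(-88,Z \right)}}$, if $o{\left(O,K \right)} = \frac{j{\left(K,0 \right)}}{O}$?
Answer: $- \frac{22}{169} \approx -0.13018$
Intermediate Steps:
$Z = -26$ ($Z = -1 - 25 = -26$)
$j{\left(B,n \right)} = B^{2}$
$o{\left(O,K \right)} = \frac{K^{2}}{O}$
$\frac{1}{o{\left(-88,Z \right)}} = \frac{1}{\left(-26\right)^{2} \frac{1}{-88}} = \frac{1}{676 \left(- \frac{1}{88}\right)} = \frac{1}{- \frac{169}{22}} = - \frac{22}{169}$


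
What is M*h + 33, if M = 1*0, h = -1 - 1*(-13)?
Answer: 33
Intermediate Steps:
h = 12 (h = -1 + 13 = 12)
M = 0
M*h + 33 = 0*12 + 33 = 0 + 33 = 33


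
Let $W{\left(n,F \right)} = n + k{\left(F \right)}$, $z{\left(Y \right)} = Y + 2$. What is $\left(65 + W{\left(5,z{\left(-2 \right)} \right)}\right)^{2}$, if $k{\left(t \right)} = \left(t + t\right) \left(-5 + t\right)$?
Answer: $4900$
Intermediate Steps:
$k{\left(t \right)} = 2 t \left(-5 + t\right)$
$z{\left(Y \right)} = 2 + Y$
$W{\left(n,F \right)} = n + 2 F \left(-5 + F\right)$
$\left(65 + W{\left(5,z{\left(-2 \right)} \right)}\right)^{2} = \left(65 + \left(5 + 2 \left(2 - 2\right) \left(-5 + \left(2 - 2\right)\right)\right)\right)^{2} = \left(65 + \left(5 + 2 \cdot 0 \left(-5 + 0\right)\right)\right)^{2} = \left(65 + \left(5 + 2 \cdot 0 \left(-5\right)\right)\right)^{2} = \left(65 + \left(5 + 0\right)\right)^{2} = \left(65 + 5\right)^{2} = 70^{2} = 4900$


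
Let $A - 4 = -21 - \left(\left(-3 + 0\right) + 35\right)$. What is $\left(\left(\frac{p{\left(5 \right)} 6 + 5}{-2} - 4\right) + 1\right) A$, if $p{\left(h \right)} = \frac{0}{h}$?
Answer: $\frac{539}{2} \approx 269.5$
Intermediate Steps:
$p{\left(h \right)} = 0$
$A = -49$ ($A = 4 - 53 = -49$)
$\left(\left(\frac{p{\left(5 \right)} 6 + 5}{-2} - 4\right) + 1\right) A = \left(\left(\frac{0 \cdot 6 + 5}{-2} - 4\right) + 1\right) \left(-49\right) = \left(\left(\left(0 + 5\right) \left(- \frac{1}{2}\right) - 4\right) + 1\right) \left(-49\right) = \left(\left(5 \left(- \frac{1}{2}\right) - 4\right) + 1\right) \left(-49\right) = \left(\left(- \frac{5}{2} - 4\right) + 1\right) \left(-49\right) = \left(- \frac{13}{2} + 1\right) \left(-49\right) = \left(- \frac{11}{2}\right) \left(-49\right) = \frac{539}{2}$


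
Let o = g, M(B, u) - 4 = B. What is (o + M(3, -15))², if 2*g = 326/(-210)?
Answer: 1708249/44100 ≈ 38.736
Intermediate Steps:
g = -163/210 (g = (326/(-210))/2 = (326*(-1/210))/2 = (½)*(-163/105) = -163/210 ≈ -0.77619)
M(B, u) = 4 + B
o = -163/210 ≈ -0.77619
(o + M(3, -15))² = (-163/210 + (4 + 3))² = (-163/210 + 7)² = (1307/210)² = 1708249/44100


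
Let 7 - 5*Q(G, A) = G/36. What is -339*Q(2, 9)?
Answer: -2825/6 ≈ -470.83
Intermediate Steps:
Q(G, A) = 7/5 - G/180 (Q(G, A) = 7/5 - G/(5*36) = 7/5 - G/180)
-339*Q(2, 9) = -339*(7/5 - 1/180*2) = -339*(7/5 - 1/90) = -339*25/18 = -2825/6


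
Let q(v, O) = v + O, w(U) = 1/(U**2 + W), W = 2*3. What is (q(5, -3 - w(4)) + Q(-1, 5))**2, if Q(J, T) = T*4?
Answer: 233289/484 ≈ 482.00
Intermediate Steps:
Q(J, T) = 4*T
W = 6
w(U) = 1/(6 + U**2) (w(U) = 1/(U**2 + 6) = 1/(6 + U**2))
q(v, O) = O + v
(q(5, -3 - w(4)) + Q(-1, 5))**2 = (((-3 - 1/(6 + 4**2)) + 5) + 4*5)**2 = (((-3 - 1/(6 + 16)) + 5) + 20)**2 = (((-3 - 1/22) + 5) + 20)**2 = ((-67/22 + 5) + 20)**2 = (43/22 + 20)**2 = (483/22)**2 = 233289/484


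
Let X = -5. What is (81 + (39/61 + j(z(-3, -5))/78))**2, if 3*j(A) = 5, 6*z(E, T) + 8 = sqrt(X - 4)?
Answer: 1358681640625/203747076 ≈ 6668.5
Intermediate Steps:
z(E, T) = -4/3 + I/2 (z(E, T) = -4/3 + sqrt(-5 - 4)/6 = -4/3 + sqrt(-9)/6 = -4/3 + (3*I)/6 = -4/3 + I/2)
j(A) = 5/3 (j(A) = (1/3)*5 = 5/3)
(81 + (39/61 + j(z(-3, -5))/78))**2 = (81 + (39/61 + (5/3)/78))**2 = (81 + (39*(1/61) + (5/3)*(1/78)))**2 = (81 + (39/61 + 5/234))**2 = (81 + 9431/14274)**2 = (1165625/14274)**2 = 1358681640625/203747076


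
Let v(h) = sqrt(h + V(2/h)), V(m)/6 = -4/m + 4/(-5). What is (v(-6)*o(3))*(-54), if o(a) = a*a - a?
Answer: -972*sqrt(170)/5 ≈ -2534.7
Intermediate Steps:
V(m) = -24/5 - 24/m (V(m) = 6*(-4/m + 4/(-5)) = 6*(-4/m + 4*(-1/5)) = 6*(-4/m - 4/5) = 6*(-4/5 - 4/m) = -24/5 - 24/m)
o(a) = a**2 - a
v(h) = sqrt(-24/5 - 11*h) (v(h) = sqrt(h + (-24/5 - 24*h/2)) = sqrt(h + (-24/5 - 12*h)) = sqrt(-24/5 - 11*h))
(v(-6)*o(3))*(-54) = ((sqrt(-120 - 275*(-6))/5)*(3*(-1 + 3)))*(-54) = ((sqrt(-120 + 1650)/5)*(3*2))*(-54) = ((sqrt(1530)/5)*6)*(-54) = (((3*sqrt(170))/5)*6)*(-54) = ((3*sqrt(170)/5)*6)*(-54) = (18*sqrt(170)/5)*(-54) = -972*sqrt(170)/5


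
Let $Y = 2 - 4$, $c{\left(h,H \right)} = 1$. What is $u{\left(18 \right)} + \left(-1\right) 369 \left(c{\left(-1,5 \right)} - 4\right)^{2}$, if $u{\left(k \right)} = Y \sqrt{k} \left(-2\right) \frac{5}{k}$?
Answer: $-3321 + \frac{10 \sqrt{2}}{3} \approx -3316.3$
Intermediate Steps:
$Y = -2$ ($Y = 2 - 4 = -2$)
$u{\left(k \right)} = \frac{20}{\sqrt{k}}$ ($u{\left(k \right)} = - 2 \sqrt{k} \left(-2\right) \frac{5}{k} = 4 \sqrt{k} \frac{5}{k} = \frac{20}{\sqrt{k}}$)
$u{\left(18 \right)} + \left(-1\right) 369 \left(c{\left(-1,5 \right)} - 4\right)^{2} = \frac{20}{3 \sqrt{2}} + \left(-1\right) 369 \left(1 - 4\right)^{2} = 20 \frac{\sqrt{2}}{6} - 369 \left(-3\right)^{2} = \frac{10 \sqrt{2}}{3} - 3321 = -3321 + \frac{10 \sqrt{2}}{3}$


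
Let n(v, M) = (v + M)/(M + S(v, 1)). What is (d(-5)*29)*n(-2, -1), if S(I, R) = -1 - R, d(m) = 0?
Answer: 0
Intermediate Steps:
n(v, M) = (M + v)/(-2 + M) (n(v, M) = (v + M)/(M + (-1 - 1*1)) = (M + v)/(M + (-1 - 1)) = (M + v)/(M - 2) = (M + v)/(-2 + M))
(d(-5)*29)*n(-2, -1) = (0*29)*((-1 - 2)/(-2 - 1)) = 0*(-3/(-3)) = 0*(-⅓*(-3)) = 0*1 = 0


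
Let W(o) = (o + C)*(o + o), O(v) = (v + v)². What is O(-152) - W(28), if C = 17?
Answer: 89896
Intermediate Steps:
O(v) = 4*v² (O(v) = (2*v)² = 4*v²)
W(o) = 2*o*(17 + o) (W(o) = (o + 17)*(o + o) = (17 + o)*(2*o) = 2*o*(17 + o))
O(-152) - W(28) = 4*(-152)² - 2*28*(17 + 28) = 4*23104 - 2*28*45 = 92416 - 1*2520 = 92416 - 2520 = 89896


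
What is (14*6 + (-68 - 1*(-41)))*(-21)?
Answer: -1197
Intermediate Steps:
(14*6 + (-68 - 1*(-41)))*(-21) = (84 + (-68 + 41))*(-21) = (84 - 27)*(-21) = 57*(-21) = -1197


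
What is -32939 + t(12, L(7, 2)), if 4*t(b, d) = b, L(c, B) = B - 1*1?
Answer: -32936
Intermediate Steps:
L(c, B) = -1 + B (L(c, B) = B - 1 = -1 + B)
t(b, d) = b/4
-32939 + t(12, L(7, 2)) = -32939 + (¼)*12 = -32939 + 3 = -32936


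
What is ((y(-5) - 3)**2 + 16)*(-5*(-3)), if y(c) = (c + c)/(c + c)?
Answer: 300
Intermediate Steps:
y(c) = 1 (y(c) = (2*c)/((2*c)) = (2*c)*(1/(2*c)) = 1)
((y(-5) - 3)**2 + 16)*(-5*(-3)) = ((1 - 3)**2 + 16)*(-5*(-3)) = ((-2)**2 + 16)*15 = (4 + 16)*15 = 20*15 = 300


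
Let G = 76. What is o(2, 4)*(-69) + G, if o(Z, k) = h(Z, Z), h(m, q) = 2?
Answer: -62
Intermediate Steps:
o(Z, k) = 2
o(2, 4)*(-69) + G = 2*(-69) + 76 = -138 + 76 = -62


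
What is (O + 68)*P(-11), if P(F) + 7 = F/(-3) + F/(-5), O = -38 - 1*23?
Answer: -119/15 ≈ -7.9333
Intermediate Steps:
O = -61 (O = -38 - 23 = -61)
P(F) = -7 - 8*F/15 (P(F) = -7 + (F/(-3) + F/(-5)) = -7 + (F*(-⅓) + F*(-⅕)) = -7 + (-F/3 - F/5) = -7 - 8*F/15)
(O + 68)*P(-11) = (-61 + 68)*(-7 - 8/15*(-11)) = 7*(-7 + 88/15) = 7*(-17/15) = -119/15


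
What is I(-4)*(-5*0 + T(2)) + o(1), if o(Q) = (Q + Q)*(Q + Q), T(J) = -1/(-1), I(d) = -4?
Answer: 0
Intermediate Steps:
T(J) = 1 (T(J) = -1*(-1) = 1)
o(Q) = 4*Q² (o(Q) = (2*Q)*(2*Q) = 4*Q²)
I(-4)*(-5*0 + T(2)) + o(1) = -4*(-5*0 + 1) + 4*1² = -4*(0 + 1) + 4*1 = -4*1 + 4 = -4 + 4 = 0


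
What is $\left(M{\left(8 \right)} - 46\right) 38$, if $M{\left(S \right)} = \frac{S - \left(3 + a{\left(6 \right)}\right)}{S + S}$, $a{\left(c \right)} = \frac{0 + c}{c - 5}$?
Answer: $- \frac{14003}{8} \approx -1750.4$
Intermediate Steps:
$a{\left(c \right)} = \frac{c}{-5 + c}$
$M{\left(S \right)} = \frac{-9 + S}{2 S}$ ($M{\left(S \right)} = \frac{S - \left(3 + \frac{6}{-5 + 6}\right)}{S + S} = \frac{S - \left(3 + \frac{6}{1}\right)}{2 S} = \left(S - \left(3 + 6 \cdot 1\right)\right) \frac{1}{2 S} = \left(S - 9\right) \frac{1}{2 S} = \left(-9 + S\right) \frac{1}{2 S} = \frac{-9 + S}{2 S}$)
$\left(M{\left(8 \right)} - 46\right) 38 = \left(\frac{-9 + 8}{2 \cdot 8} - 46\right) 38 = \left(\frac{1}{2} \cdot \frac{1}{8} \left(-1\right) - 46\right) 38 = \left(- \frac{1}{16} - 46\right) 38 = \left(- \frac{737}{16}\right) 38 = - \frac{14003}{8}$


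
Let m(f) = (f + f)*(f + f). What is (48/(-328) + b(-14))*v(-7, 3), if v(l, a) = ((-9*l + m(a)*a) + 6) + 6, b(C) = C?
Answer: -106140/41 ≈ -2588.8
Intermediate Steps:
m(f) = 4*f² (m(f) = (2*f)*(2*f) = 4*f²)
v(l, a) = 12 - 9*l + 4*a³ (v(l, a) = ((-9*l + (4*a²)*a) + 6) + 6 = ((-9*l + 4*a³) + 6) + 6 = (6 - 9*l + 4*a³) + 6 = 12 - 9*l + 4*a³)
(48/(-328) + b(-14))*v(-7, 3) = (48/(-328) - 14)*(12 - 9*(-7) + 4*3³) = (48*(-1/328) - 14)*(12 + 63 + 4*27) = (-6/41 - 14)*(12 + 63 + 108) = -580/41*183 = -106140/41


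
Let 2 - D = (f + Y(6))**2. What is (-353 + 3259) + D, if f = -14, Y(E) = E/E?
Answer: 2739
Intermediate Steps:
Y(E) = 1
D = -167 (D = 2 - (-14 + 1)**2 = 2 - 1*(-13)**2 = 2 - 1*169 = 2 - 169 = -167)
(-353 + 3259) + D = (-353 + 3259) - 167 = 2906 - 167 = 2739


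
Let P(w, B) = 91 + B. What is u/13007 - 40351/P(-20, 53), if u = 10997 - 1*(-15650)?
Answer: -521008289/1873008 ≈ -278.17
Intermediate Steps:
u = 26647 (u = 10997 + 15650 = 26647)
u/13007 - 40351/P(-20, 53) = 26647/13007 - 40351/(91 + 53) = 26647*(1/13007) - 40351/144 = 26647/13007 - 40351*1/144 = 26647/13007 - 40351/144 = -521008289/1873008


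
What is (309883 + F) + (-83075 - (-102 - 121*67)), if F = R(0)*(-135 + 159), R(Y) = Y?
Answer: 235017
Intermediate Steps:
F = 0 (F = 0*(-135 + 159) = 0*24 = 0)
(309883 + F) + (-83075 - (-102 - 121*67)) = (309883 + 0) + (-83075 - (-102 - 121*67)) = 309883 + (-83075 - (-102 - 8107)) = 309883 + (-83075 - 1*(-8209)) = 309883 + (-83075 + 8209) = 309883 - 74866 = 235017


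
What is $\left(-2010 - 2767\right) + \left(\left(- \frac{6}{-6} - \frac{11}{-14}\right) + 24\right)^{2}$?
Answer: $- \frac{805971}{196} \approx -4112.1$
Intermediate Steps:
$\left(-2010 - 2767\right) + \left(\left(- \frac{6}{-6} - \frac{11}{-14}\right) + 24\right)^{2} = -4777 + \left(\left(\left(-6\right) \left(- \frac{1}{6}\right) - - \frac{11}{14}\right) + 24\right)^{2} = -4777 + \left(\left(1 + \frac{11}{14}\right) + 24\right)^{2} = -4777 + \left(\frac{25}{14} + 24\right)^{2} = -4777 + \left(\frac{361}{14}\right)^{2} = -4777 + \frac{130321}{196} = - \frac{805971}{196}$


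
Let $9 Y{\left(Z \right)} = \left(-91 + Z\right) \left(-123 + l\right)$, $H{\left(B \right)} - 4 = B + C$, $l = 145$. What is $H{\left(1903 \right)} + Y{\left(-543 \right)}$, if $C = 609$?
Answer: $\frac{8696}{9} \approx 966.22$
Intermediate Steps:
$H{\left(B \right)} = 613 + B$ ($H{\left(B \right)} = 4 + \left(B + 609\right) = 4 + \left(609 + B\right) = 613 + B$)
$Y{\left(Z \right)} = - \frac{2002}{9} + \frac{22 Z}{9}$ ($Y{\left(Z \right)} = \frac{\left(-91 + Z\right) \left(-123 + 145\right)}{9} = \frac{\left(-91 + Z\right) 22}{9} = \frac{-2002 + 22 Z}{9} = - \frac{2002}{9} + \frac{22 Z}{9}$)
$H{\left(1903 \right)} + Y{\left(-543 \right)} = \left(613 + 1903\right) + \left(- \frac{2002}{9} + \frac{22}{9} \left(-543\right)\right) = 2516 - \frac{13948}{9} = \frac{8696}{9}$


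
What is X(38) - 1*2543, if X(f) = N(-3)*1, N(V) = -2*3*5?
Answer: -2573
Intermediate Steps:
N(V) = -30 (N(V) = -6*5 = -30)
X(f) = -30 (X(f) = -30*1 = -30)
X(38) - 1*2543 = -30 - 1*2543 = -30 - 2543 = -2573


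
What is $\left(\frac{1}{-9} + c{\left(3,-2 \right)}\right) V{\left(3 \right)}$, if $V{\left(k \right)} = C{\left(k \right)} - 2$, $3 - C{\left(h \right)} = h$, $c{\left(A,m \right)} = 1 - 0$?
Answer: $- \frac{16}{9} \approx -1.7778$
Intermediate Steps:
$c{\left(A,m \right)} = 1$ ($c{\left(A,m \right)} = 1 + 0 = 1$)
$C{\left(h \right)} = 3 - h$
$V{\left(k \right)} = 1 - k$ ($V{\left(k \right)} = \left(3 - k\right) - 2 = 1 - k$)
$\left(\frac{1}{-9} + c{\left(3,-2 \right)}\right) V{\left(3 \right)} = \left(\frac{1}{-9} + 1\right) \left(1 - 3\right) = \left(- \frac{1}{9} + 1\right) \left(1 - 3\right) = \frac{8}{9} \left(-2\right) = - \frac{16}{9}$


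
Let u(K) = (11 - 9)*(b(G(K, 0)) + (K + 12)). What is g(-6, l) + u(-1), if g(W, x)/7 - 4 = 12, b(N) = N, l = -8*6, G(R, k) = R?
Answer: 132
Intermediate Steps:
l = -48
g(W, x) = 112 (g(W, x) = 28 + 7*12 = 28 + 84 = 112)
u(K) = 24 + 4*K (u(K) = (11 - 9)*(K + (K + 12)) = 2*(K + (12 + K)) = 2*(12 + 2*K) = 24 + 4*K)
g(-6, l) + u(-1) = 112 + (24 + 4*(-1)) = 112 + (24 - 4) = 112 + 20 = 132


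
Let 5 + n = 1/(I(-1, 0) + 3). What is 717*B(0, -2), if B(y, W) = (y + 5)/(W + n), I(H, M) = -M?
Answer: -2151/4 ≈ -537.75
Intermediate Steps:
n = -14/3 (n = -5 + 1/(-1*0 + 3) = -5 + 1/(0 + 3) = -5 + 1/3 = -5 + ⅓ = -14/3 ≈ -4.6667)
B(y, W) = (5 + y)/(-14/3 + W) (B(y, W) = (y + 5)/(W - 14/3) = (5 + y)/(-14/3 + W))
717*B(0, -2) = 717*(3*(5 + 0)/(-14 + 3*(-2))) = 717*(3*5/(-14 - 6)) = 717*(3*5/(-20)) = 717*(3*(-1/20)*5) = 717*(-¾) = -2151/4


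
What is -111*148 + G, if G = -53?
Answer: -16481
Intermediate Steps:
-111*148 + G = -111*148 - 53 = -16428 - 53 = -16481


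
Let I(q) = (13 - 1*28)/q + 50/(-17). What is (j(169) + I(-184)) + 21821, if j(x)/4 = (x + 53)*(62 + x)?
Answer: 709887527/3128 ≈ 2.2695e+5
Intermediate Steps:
I(q) = -50/17 - 15/q (I(q) = (13 - 28)/q + 50*(-1/17) = -15/q - 50/17 = -50/17 - 15/q)
j(x) = 4*(53 + x)*(62 + x) (j(x) = 4*((x + 53)*(62 + x)) = 4*((53 + x)*(62 + x)) = 4*(53 + x)*(62 + x))
(j(169) + I(-184)) + 21821 = ((13144 + 4*169**2 + 460*169) + (-50/17 - 15/(-184))) + 21821 = ((13144 + 4*28561 + 77740) + (-50/17 - 15*(-1/184))) + 21821 = ((13144 + 114244 + 77740) + (-50/17 + 15/184)) + 21821 = (205128 - 8945/3128) + 21821 = 641631439/3128 + 21821 = 709887527/3128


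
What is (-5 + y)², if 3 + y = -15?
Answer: 529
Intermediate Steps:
y = -18 (y = -3 - 15 = -18)
(-5 + y)² = (-5 - 18)² = (-23)² = 529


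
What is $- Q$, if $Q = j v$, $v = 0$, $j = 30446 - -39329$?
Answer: $0$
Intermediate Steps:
$j = 69775$ ($j = 30446 + 39329 = 69775$)
$Q = 0$ ($Q = 69775 \cdot 0 = 0$)
$- Q = \left(-1\right) 0 = 0$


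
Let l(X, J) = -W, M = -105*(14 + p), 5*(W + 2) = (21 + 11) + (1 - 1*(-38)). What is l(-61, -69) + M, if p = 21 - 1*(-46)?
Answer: -42586/5 ≈ -8517.2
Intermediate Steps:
W = 61/5 (W = -2 + ((21 + 11) + (1 - 1*(-38)))/5 = -2 + (32 + (1 + 38))/5 = -2 + (32 + 39)/5 = -2 + (1/5)*71 = -2 + 71/5 = 61/5 ≈ 12.200)
p = 67 (p = 21 + 46 = 67)
M = -8505 (M = -105*(14 + 67) = -105*81 = -8505)
l(X, J) = -61/5 (l(X, J) = -1*61/5 = -61/5)
l(-61, -69) + M = -61/5 - 8505 = -42586/5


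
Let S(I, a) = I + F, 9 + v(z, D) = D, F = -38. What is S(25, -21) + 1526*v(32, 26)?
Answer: 25929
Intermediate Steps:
v(z, D) = -9 + D
S(I, a) = -38 + I (S(I, a) = I - 38 = -38 + I)
S(25, -21) + 1526*v(32, 26) = (-38 + 25) + 1526*(-9 + 26) = -13 + 1526*17 = -13 + 25942 = 25929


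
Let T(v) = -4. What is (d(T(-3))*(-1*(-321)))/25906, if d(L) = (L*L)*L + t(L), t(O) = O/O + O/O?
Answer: -9951/12953 ≈ -0.76824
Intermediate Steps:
t(O) = 2 (t(O) = 1 + 1 = 2)
d(L) = 2 + L³ (d(L) = (L*L)*L + 2 = L²*L + 2 = L³ + 2 = 2 + L³)
(d(T(-3))*(-1*(-321)))/25906 = ((2 + (-4)³)*(-1*(-321)))/25906 = ((2 - 64)*321)*(1/25906) = -62*321*(1/25906) = -19902*1/25906 = -9951/12953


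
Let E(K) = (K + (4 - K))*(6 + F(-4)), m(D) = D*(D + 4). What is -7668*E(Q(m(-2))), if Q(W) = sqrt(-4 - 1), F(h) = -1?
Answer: -153360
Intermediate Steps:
m(D) = D*(4 + D)
Q(W) = I*sqrt(5) (Q(W) = sqrt(-5) = I*sqrt(5))
E(K) = 20 (E(K) = (K + (4 - K))*(6 - 1) = 4*5 = 20)
-7668*E(Q(m(-2))) = -7668*20 = -153360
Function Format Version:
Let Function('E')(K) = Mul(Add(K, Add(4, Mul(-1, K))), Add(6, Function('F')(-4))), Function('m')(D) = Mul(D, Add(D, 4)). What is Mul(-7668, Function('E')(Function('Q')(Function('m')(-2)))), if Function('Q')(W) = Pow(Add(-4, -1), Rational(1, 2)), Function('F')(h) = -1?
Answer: -153360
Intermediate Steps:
Function('m')(D) = Mul(D, Add(4, D))
Function('Q')(W) = Mul(I, Pow(5, Rational(1, 2))) (Function('Q')(W) = Pow(-5, Rational(1, 2)) = Mul(I, Pow(5, Rational(1, 2))))
Function('E')(K) = 20 (Function('E')(K) = Mul(Add(K, Add(4, Mul(-1, K))), Add(6, -1)) = Mul(4, 5) = 20)
Mul(-7668, Function('E')(Function('Q')(Function('m')(-2)))) = Mul(-7668, 20) = -153360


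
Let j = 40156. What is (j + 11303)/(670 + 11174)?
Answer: 17153/3948 ≈ 4.3447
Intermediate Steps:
(j + 11303)/(670 + 11174) = (40156 + 11303)/(670 + 11174) = 51459/11844 = 51459*(1/11844) = 17153/3948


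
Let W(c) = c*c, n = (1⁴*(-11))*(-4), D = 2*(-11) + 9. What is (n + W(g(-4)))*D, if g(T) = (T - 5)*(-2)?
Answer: -4784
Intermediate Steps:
D = -13 (D = -22 + 9 = -13)
g(T) = 10 - 2*T (g(T) = (-5 + T)*(-2) = 10 - 2*T)
n = 44 (n = (1*(-11))*(-4) = -11*(-4) = 44)
W(c) = c²
(n + W(g(-4)))*D = (44 + (10 - 2*(-4))²)*(-13) = (44 + (10 + 8)²)*(-13) = (44 + 18²)*(-13) = (44 + 324)*(-13) = 368*(-13) = -4784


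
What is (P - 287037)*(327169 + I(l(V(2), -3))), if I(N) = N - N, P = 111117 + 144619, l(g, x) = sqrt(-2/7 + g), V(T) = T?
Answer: -10240716869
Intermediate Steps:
l(g, x) = sqrt(-2/7 + g) (l(g, x) = sqrt(-2*1/7 + g) = sqrt(-2/7 + g))
P = 255736
I(N) = 0
(P - 287037)*(327169 + I(l(V(2), -3))) = (255736 - 287037)*(327169 + 0) = -31301*327169 = -10240716869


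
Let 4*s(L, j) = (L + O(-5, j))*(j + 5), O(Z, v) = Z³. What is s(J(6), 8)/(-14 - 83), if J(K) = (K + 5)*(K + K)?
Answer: -91/388 ≈ -0.23454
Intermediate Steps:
J(K) = 2*K*(5 + K) (J(K) = (5 + K)*(2*K) = 2*K*(5 + K))
s(L, j) = (-125 + L)*(5 + j)/4 (s(L, j) = ((L + (-5)³)*(j + 5))/4 = ((L - 125)*(5 + j))/4 = ((-125 + L)*(5 + j))/4 = (-125 + L)*(5 + j)/4)
s(J(6), 8)/(-14 - 83) = (-625/4 - 125/4*8 + 5*(2*6*(5 + 6))/4 + (¼)*(2*6*(5 + 6))*8)/(-14 - 83) = (-625/4 - 250 + 5*(2*6*11)/4 + (¼)*(2*6*11)*8)/(-97) = (-625/4 - 250 + (5/4)*132 + (¼)*132*8)*(-1/97) = (-625/4 - 250 + 165 + 264)*(-1/97) = (91/4)*(-1/97) = -91/388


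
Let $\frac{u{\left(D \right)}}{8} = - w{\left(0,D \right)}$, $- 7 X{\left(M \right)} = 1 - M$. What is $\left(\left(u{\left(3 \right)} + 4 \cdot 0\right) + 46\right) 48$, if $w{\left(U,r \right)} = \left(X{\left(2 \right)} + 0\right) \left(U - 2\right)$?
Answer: $\frac{16224}{7} \approx 2317.7$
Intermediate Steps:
$X{\left(M \right)} = - \frac{1}{7} + \frac{M}{7}$ ($X{\left(M \right)} = - \frac{1 - M}{7} = - \frac{1}{7} + \frac{M}{7}$)
$w{\left(U,r \right)} = - \frac{2}{7} + \frac{U}{7}$ ($w{\left(U,r \right)} = \left(\left(- \frac{1}{7} + \frac{1}{7} \cdot 2\right) + 0\right) \left(U - 2\right) = \left(\left(- \frac{1}{7} + \frac{2}{7}\right) + 0\right) \left(-2 + U\right) = \left(\frac{1}{7} + 0\right) \left(-2 + U\right) = \frac{-2 + U}{7} = - \frac{2}{7} + \frac{U}{7}$)
$u{\left(D \right)} = \frac{16}{7}$ ($u{\left(D \right)} = 8 \left(- (- \frac{2}{7} + \frac{1}{7} \cdot 0)\right) = 8 \left(- (- \frac{2}{7} + 0)\right) = 8 \left(\left(-1\right) \left(- \frac{2}{7}\right)\right) = 8 \cdot \frac{2}{7} = \frac{16}{7}$)
$\left(\left(u{\left(3 \right)} + 4 \cdot 0\right) + 46\right) 48 = \left(\left(\frac{16}{7} + 4 \cdot 0\right) + 46\right) 48 = \left(\left(\frac{16}{7} + 0\right) + 46\right) 48 = \left(\frac{16}{7} + 46\right) 48 = \frac{338}{7} \cdot 48 = \frac{16224}{7}$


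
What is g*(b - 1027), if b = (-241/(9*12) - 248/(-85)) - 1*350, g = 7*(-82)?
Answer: 3626119007/4590 ≈ 7.9000e+5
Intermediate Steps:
g = -574
b = -3206701/9180 (b = (-241/108 - 248*(-1/85)) - 350 = (-241*1/108 + 248/85) - 350 = (-241/108 + 248/85) - 350 = 6299/9180 - 350 = -3206701/9180 ≈ -349.31)
g*(b - 1027) = -574*(-3206701/9180 - 1027) = -574*(-12634561/9180) = 3626119007/4590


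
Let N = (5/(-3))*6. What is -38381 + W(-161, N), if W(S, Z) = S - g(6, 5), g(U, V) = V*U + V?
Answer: -38577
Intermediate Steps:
g(U, V) = V + U*V (g(U, V) = U*V + V = V + U*V)
N = -10 (N = (5*(-⅓))*6 = -5/3*6 = -10)
W(S, Z) = -35 + S (W(S, Z) = S - 5*(1 + 6) = S - 5*7 = S - 1*35 = S - 35 = -35 + S)
-38381 + W(-161, N) = -38381 + (-35 - 161) = -38381 - 196 = -38577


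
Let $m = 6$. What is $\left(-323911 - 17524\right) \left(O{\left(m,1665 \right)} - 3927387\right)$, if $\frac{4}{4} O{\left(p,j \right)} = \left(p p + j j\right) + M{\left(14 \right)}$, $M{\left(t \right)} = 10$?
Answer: $394397031460$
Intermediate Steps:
$O{\left(p,j \right)} = 10 + j^{2} + p^{2}$ ($O{\left(p,j \right)} = \left(p p + j j\right) + 10 = \left(p^{2} + j^{2}\right) + 10 = \left(j^{2} + p^{2}\right) + 10 = 10 + j^{2} + p^{2}$)
$\left(-323911 - 17524\right) \left(O{\left(m,1665 \right)} - 3927387\right) = \left(-323911 - 17524\right) \left(\left(10 + 1665^{2} + 6^{2}\right) - 3927387\right) = - 341435 \left(\left(10 + 2772225 + 36\right) - 3927387\right) = - 341435 \left(2772271 - 3927387\right) = \left(-341435\right) \left(-1155116\right) = 394397031460$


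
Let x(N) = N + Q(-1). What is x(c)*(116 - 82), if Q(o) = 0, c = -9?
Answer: -306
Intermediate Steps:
x(N) = N (x(N) = N + 0 = N)
x(c)*(116 - 82) = -9*(116 - 82) = -9*34 = -306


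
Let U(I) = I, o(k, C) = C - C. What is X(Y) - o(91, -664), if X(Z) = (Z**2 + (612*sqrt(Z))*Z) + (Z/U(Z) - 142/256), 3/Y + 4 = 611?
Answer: 21002745/47161472 + 1836*sqrt(1821)/368449 ≈ 0.65798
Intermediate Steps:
Y = 3/607 (Y = 3/(-4 + 611) = 3/607 ≈ 0.0049423)
o(k, C) = 0
X(Z) = 57/128 + Z**2 + 612*Z**(3/2) (X(Z) = (Z**2 + (612*sqrt(Z))*Z) + (Z/Z - 142/256) = (Z**2 + 612*Z**(3/2)) + (1 - 142*1/256) = (Z**2 + 612*Z**(3/2)) + (1 - 71/128) = (Z**2 + 612*Z**(3/2)) + 57/128 = 57/128 + Z**2 + 612*Z**(3/2))
X(Y) - o(91, -664) = (57/128 + (3/607)**2 + 612*(3/607)**(3/2)) - 1*0 = (57/128 + 9/368449 + 612*(3*sqrt(1821)/368449)) + 0 = (57/128 + 9/368449 + 1836*sqrt(1821)/368449) + 0 = (21002745/47161472 + 1836*sqrt(1821)/368449) + 0 = 21002745/47161472 + 1836*sqrt(1821)/368449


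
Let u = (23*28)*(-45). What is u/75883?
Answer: -28980/75883 ≈ -0.38190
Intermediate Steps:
u = -28980 (u = 644*(-45) = -28980)
u/75883 = -28980/75883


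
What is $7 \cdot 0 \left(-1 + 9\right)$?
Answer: $0$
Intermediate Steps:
$7 \cdot 0 \left(-1 + 9\right) = 0 \cdot 8 = 0$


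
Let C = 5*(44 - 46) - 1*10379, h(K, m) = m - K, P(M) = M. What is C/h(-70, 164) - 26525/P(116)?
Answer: -1235329/4524 ≈ -273.06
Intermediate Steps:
C = -10389 (C = 5*(-2) - 10379 = -10 - 10379 = -10389)
C/h(-70, 164) - 26525/P(116) = -10389/(164 - 1*(-70)) - 26525/116 = -10389/(164 + 70) - 26525*1/116 = -10389/234 - 26525/116 = -10389*1/234 - 26525/116 = -3463/78 - 26525/116 = -1235329/4524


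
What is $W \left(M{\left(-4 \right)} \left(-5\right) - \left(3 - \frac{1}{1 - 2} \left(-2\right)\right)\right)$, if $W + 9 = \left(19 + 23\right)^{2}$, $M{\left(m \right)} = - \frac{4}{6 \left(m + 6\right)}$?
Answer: $1170$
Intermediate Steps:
$M{\left(m \right)} = - \frac{4}{36 + 6 m}$ ($M{\left(m \right)} = - \frac{4}{6 \left(6 + m\right)} = - \frac{4}{36 + 6 m}$)
$W = 1755$ ($W = -9 + \left(19 + 23\right)^{2} = -9 + 42^{2} = -9 + 1764 = 1755$)
$W \left(M{\left(-4 \right)} \left(-5\right) - \left(3 - \frac{1}{1 - 2} \left(-2\right)\right)\right) = 1755 \left(- \frac{2}{18 + 3 \left(-4\right)} \left(-5\right) - \left(3 - \frac{1}{1 - 2} \left(-2\right)\right)\right) = 1755 \left(- \frac{2}{18 - 12} \left(-5\right) - \left(3 - \frac{1}{-1} \left(-2\right)\right)\right) = 1755 \left(- \frac{2}{6} \left(-5\right) - 1\right) = 1755 \left(\left(-2\right) \frac{1}{6} \left(-5\right) + \left(-3 + 2\right)\right) = 1755 \left(\left(- \frac{1}{3}\right) \left(-5\right) - 1\right) = 1755 \left(\frac{5}{3} - 1\right) = 1755 \cdot \frac{2}{3} = 1170$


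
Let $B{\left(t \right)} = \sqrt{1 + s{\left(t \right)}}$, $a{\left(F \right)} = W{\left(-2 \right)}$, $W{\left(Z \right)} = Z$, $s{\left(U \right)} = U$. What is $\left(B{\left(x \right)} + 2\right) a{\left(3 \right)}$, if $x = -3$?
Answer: $-4 - 2 i \sqrt{2} \approx -4.0 - 2.8284 i$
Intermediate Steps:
$a{\left(F \right)} = -2$
$B{\left(t \right)} = \sqrt{1 + t}$
$\left(B{\left(x \right)} + 2\right) a{\left(3 \right)} = \left(\sqrt{1 - 3} + 2\right) \left(-2\right) = \left(\sqrt{-2} + 2\right) \left(-2\right) = \left(i \sqrt{2} + 2\right) \left(-2\right) = \left(2 + i \sqrt{2}\right) \left(-2\right) = -4 - 2 i \sqrt{2}$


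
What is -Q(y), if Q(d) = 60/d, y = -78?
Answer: 10/13 ≈ 0.76923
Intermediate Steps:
-Q(y) = -60/(-78) = -60*(-1)/78 = -1*(-10/13) = 10/13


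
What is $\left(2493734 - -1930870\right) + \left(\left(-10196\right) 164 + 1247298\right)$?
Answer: $3999758$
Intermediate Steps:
$\left(2493734 - -1930870\right) + \left(\left(-10196\right) 164 + 1247298\right) = \left(2493734 + 1930870\right) + \left(-1672144 + 1247298\right) = 4424604 - 424846 = 3999758$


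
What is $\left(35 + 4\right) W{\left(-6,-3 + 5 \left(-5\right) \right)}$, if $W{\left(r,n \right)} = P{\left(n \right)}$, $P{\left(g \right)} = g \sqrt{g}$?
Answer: $- 2184 i \sqrt{7} \approx - 5778.3 i$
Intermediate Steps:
$P{\left(g \right)} = g^{\frac{3}{2}}$
$W{\left(r,n \right)} = n^{\frac{3}{2}}$
$\left(35 + 4\right) W{\left(-6,-3 + 5 \left(-5\right) \right)} = \left(35 + 4\right) \left(-3 + 5 \left(-5\right)\right)^{\frac{3}{2}} = 39 \left(-3 - 25\right)^{\frac{3}{2}} = 39 \left(-28\right)^{\frac{3}{2}} = 39 \left(- 56 i \sqrt{7}\right) = - 2184 i \sqrt{7}$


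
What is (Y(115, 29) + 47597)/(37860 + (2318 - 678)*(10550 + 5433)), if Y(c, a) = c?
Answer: 11928/6562495 ≈ 0.0018176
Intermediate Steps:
(Y(115, 29) + 47597)/(37860 + (2318 - 678)*(10550 + 5433)) = (115 + 47597)/(37860 + (2318 - 678)*(10550 + 5433)) = 47712/(37860 + 1640*15983) = 47712/(37860 + 26212120) = 47712/26249980 = 47712*(1/26249980) = 11928/6562495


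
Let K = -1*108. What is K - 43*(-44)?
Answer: 1784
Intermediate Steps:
K = -108
K - 43*(-44) = -108 - 43*(-44) = -108 + 1892 = 1784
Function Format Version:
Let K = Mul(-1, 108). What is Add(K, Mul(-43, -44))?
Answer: 1784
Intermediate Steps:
K = -108
Add(K, Mul(-43, -44)) = Add(-108, Mul(-43, -44)) = Add(-108, 1892) = 1784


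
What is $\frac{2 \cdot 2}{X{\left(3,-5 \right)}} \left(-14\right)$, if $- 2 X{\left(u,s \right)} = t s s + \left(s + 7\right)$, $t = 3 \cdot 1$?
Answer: $\frac{16}{11} \approx 1.4545$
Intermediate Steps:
$t = 3$
$X{\left(u,s \right)} = - \frac{7}{2} - \frac{3 s^{2}}{2} - \frac{s}{2}$ ($X{\left(u,s \right)} = - \frac{3 s s + \left(s + 7\right)}{2} = - \frac{3 s^{2} + \left(7 + s\right)}{2} = - \frac{7 + s + 3 s^{2}}{2} = - \frac{7}{2} - \frac{3 s^{2}}{2} - \frac{s}{2}$)
$\frac{2 \cdot 2}{X{\left(3,-5 \right)}} \left(-14\right) = \frac{2 \cdot 2}{- \frac{7}{2} - \frac{3 \left(-5\right)^{2}}{2} - - \frac{5}{2}} \left(-14\right) = \frac{4}{- \frac{7}{2} - \frac{75}{2} + \frac{5}{2}} \left(-14\right) = \frac{4}{- \frac{77}{2}} \left(-14\right) = 4 \left(- \frac{2}{77}\right) \left(-14\right) = \left(- \frac{8}{77}\right) \left(-14\right) = \frac{16}{11}$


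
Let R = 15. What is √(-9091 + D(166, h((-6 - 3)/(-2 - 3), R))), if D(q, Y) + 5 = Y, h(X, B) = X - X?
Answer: 2*I*√2274 ≈ 95.373*I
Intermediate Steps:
h(X, B) = 0
D(q, Y) = -5 + Y
√(-9091 + D(166, h((-6 - 3)/(-2 - 3), R))) = √(-9091 + (-5 + 0)) = √(-9091 - 5) = √(-9096) = 2*I*√2274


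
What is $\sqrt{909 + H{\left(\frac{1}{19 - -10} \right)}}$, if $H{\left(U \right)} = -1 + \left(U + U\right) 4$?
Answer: $\frac{2 \sqrt{190965}}{29} \approx 30.138$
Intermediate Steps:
$H{\left(U \right)} = -1 + 8 U$ ($H{\left(U \right)} = -1 + 2 U 4 = -1 + 8 U$)
$\sqrt{909 + H{\left(\frac{1}{19 - -10} \right)}} = \sqrt{909 - \left(1 - \frac{8}{19 - -10}\right)} = \sqrt{909 - \left(1 - \frac{8}{19 + 10}\right)} = \sqrt{909 - \left(1 - \frac{8}{29}\right)} = \sqrt{909 + \left(-1 + 8 \cdot \frac{1}{29}\right)} = \sqrt{909 + \left(-1 + \frac{8}{29}\right)} = \sqrt{909 - \frac{21}{29}} = \sqrt{\frac{26340}{29}} = \frac{2 \sqrt{190965}}{29}$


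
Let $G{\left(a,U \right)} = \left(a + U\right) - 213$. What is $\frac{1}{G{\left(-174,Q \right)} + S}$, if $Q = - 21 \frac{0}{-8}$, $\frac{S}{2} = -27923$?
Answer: $- \frac{1}{56233} \approx -1.7783 \cdot 10^{-5}$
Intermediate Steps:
$S = -55846$ ($S = 2 \left(-27923\right) = -55846$)
$Q = 0$ ($Q = - 21 \cdot 0 \left(- \frac{1}{8}\right) = \left(-21\right) 0 = 0$)
$G{\left(a,U \right)} = -213 + U + a$ ($G{\left(a,U \right)} = \left(U + a\right) - 213 = -213 + U + a$)
$\frac{1}{G{\left(-174,Q \right)} + S} = \frac{1}{\left(-213 + 0 - 174\right) - 55846} = \frac{1}{-387 - 55846} = \frac{1}{-56233} = - \frac{1}{56233}$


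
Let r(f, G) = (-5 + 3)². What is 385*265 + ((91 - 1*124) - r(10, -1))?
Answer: 101988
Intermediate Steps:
r(f, G) = 4 (r(f, G) = (-2)² = 4)
385*265 + ((91 - 1*124) - r(10, -1)) = 385*265 + ((91 - 1*124) - 1*4) = 102025 + ((91 - 124) - 4) = 102025 + (-33 - 4) = 102025 - 37 = 101988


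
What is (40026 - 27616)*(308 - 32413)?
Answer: -398423050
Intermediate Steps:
(40026 - 27616)*(308 - 32413) = 12410*(-32105) = -398423050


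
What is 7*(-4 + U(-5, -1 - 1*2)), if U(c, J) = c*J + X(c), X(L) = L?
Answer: 42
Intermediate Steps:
U(c, J) = c + J*c (U(c, J) = c*J + c = J*c + c = c + J*c)
7*(-4 + U(-5, -1 - 1*2)) = 7*(-4 - 5*(1 + (-1 - 1*2))) = 7*(-4 - 5*(1 + (-1 - 2))) = 7*(-4 - 5*(1 - 3)) = 7*(-4 - 5*(-2)) = 7*(-4 + 10) = 7*6 = 42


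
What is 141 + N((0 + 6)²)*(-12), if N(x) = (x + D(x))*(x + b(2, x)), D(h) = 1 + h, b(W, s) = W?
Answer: -33147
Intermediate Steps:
N(x) = (1 + 2*x)*(2 + x) (N(x) = (x + (1 + x))*(x + 2) = (1 + 2*x)*(2 + x))
141 + N((0 + 6)²)*(-12) = 141 + (2 + 2*((0 + 6)²)² + 5*(0 + 6)²)*(-12) = 141 + (2 + 2*(6²)² + 5*6²)*(-12) = 141 + (2 + 2*36² + 5*36)*(-12) = 141 + (2 + 2*1296 + 180)*(-12) = 141 + (2 + 2592 + 180)*(-12) = 141 + 2774*(-12) = 141 - 33288 = -33147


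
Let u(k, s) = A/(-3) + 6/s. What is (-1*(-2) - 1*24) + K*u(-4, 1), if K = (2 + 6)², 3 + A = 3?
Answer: 362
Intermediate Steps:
A = 0 (A = -3 + 3 = 0)
u(k, s) = 6/s (u(k, s) = 0/(-3) + 6/s = 0*(-⅓) + 6/s = 0 + 6/s = 6/s)
K = 64 (K = 8² = 64)
(-1*(-2) - 1*24) + K*u(-4, 1) = (-1*(-2) - 1*24) + 64*(6/1) = (2 - 24) + 64*(6*1) = -22 + 64*6 = -22 + 384 = 362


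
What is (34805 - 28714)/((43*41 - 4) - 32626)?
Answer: -6091/30867 ≈ -0.19733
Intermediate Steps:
(34805 - 28714)/((43*41 - 4) - 32626) = 6091/((1763 - 4) - 32626) = 6091/(1759 - 32626) = 6091/(-30867) = 6091*(-1/30867) = -6091/30867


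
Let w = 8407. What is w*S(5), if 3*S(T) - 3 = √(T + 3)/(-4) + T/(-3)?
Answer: 33628/9 - 8407*√2/6 ≈ 1754.9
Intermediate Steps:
S(T) = 1 - T/9 - √(3 + T)/12 (S(T) = 1 + (√(T + 3)/(-4) + T/(-3))/3 = 1 + (√(3 + T)*(-¼) + T*(-⅓))/3 = 1 + (-√(3 + T)/4 - T/3)/3 = 1 + (-T/3 - √(3 + T)/4)/3 = 1 + (-T/9 - √(3 + T)/12) = 1 - T/9 - √(3 + T)/12)
w*S(5) = 8407*(1 - ⅑*5 - √(3 + 5)/12) = 8407*(1 - 5/9 - √2/6) = 8407*(4/9 - √2/6) = 33628/9 - 8407*√2/6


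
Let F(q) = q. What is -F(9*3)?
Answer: -27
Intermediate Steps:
-F(9*3) = -9*3 = -1*27 = -27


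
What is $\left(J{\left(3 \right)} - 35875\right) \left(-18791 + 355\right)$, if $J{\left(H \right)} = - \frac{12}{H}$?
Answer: $661465244$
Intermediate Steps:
$\left(J{\left(3 \right)} - 35875\right) \left(-18791 + 355\right) = \left(- \frac{12}{3} - 35875\right) \left(-18791 + 355\right) = \left(\left(-12\right) \frac{1}{3} - 35875\right) \left(-18436\right) = \left(-4 - 35875\right) \left(-18436\right) = \left(-35879\right) \left(-18436\right) = 661465244$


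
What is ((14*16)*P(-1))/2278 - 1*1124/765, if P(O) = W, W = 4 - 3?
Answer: -70268/51255 ≈ -1.3709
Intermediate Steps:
W = 1
P(O) = 1
((14*16)*P(-1))/2278 - 1*1124/765 = ((14*16)*1)/2278 - 1*1124/765 = (224*1)*(1/2278) - 1124*1/765 = 224*(1/2278) - 1124/765 = 112/1139 - 1124/765 = -70268/51255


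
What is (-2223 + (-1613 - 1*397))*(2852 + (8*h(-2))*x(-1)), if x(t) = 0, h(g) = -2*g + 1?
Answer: -12072516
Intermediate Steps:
h(g) = 1 - 2*g
(-2223 + (-1613 - 1*397))*(2852 + (8*h(-2))*x(-1)) = (-2223 + (-1613 - 1*397))*(2852 + (8*(1 - 2*(-2)))*0) = (-2223 + (-1613 - 397))*(2852 + (8*(1 + 4))*0) = (-2223 - 2010)*(2852 + (8*5)*0) = -4233*(2852 + 40*0) = -4233*(2852 + 0) = -4233*2852 = -12072516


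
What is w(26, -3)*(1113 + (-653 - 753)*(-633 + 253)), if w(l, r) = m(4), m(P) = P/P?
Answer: 535393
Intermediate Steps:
m(P) = 1
w(l, r) = 1
w(26, -3)*(1113 + (-653 - 753)*(-633 + 253)) = 1*(1113 + (-653 - 753)*(-633 + 253)) = 1*(1113 - 1406*(-380)) = 1*(1113 + 534280) = 1*535393 = 535393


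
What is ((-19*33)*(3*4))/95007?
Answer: -228/2879 ≈ -0.079194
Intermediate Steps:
((-19*33)*(3*4))/95007 = -627*12*(1/95007) = -7524*1/95007 = -228/2879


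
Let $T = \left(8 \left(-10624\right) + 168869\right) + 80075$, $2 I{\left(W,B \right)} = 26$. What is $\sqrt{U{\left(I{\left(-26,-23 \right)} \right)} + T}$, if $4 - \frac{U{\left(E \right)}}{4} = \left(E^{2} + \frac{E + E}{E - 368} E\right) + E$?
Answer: $\frac{8 \sqrt{321450015}}{355} \approx 404.03$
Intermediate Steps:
$I{\left(W,B \right)} = 13$ ($I{\left(W,B \right)} = \frac{1}{2} \cdot 26 = 13$)
$T = 163952$ ($T = \left(-84992 + 168869\right) + 80075 = 83877 + 80075 = 163952$)
$U{\left(E \right)} = 16 - 4 E - 4 E^{2} - \frac{8 E^{2}}{-368 + E}$ ($U{\left(E \right)} = 16 - 4 \left(\left(E^{2} + \frac{E + E}{E - 368} E\right) + E\right) = 16 - 4 \left(\left(E^{2} + \frac{2 E}{-368 + E} E\right) + E\right) = 16 - 4 \left(\left(E^{2} + \frac{2 E^{2}}{-368 + E}\right) + E\right) = 16 - 4 \left(E + E^{2} + \frac{2 E^{2}}{-368 + E}\right) = 16 - \left(4 E + 4 E^{2} + \frac{8 E^{2}}{-368 + E}\right) = 16 - 4 E - 4 E^{2} - \frac{8 E^{2}}{-368 + E}$)
$\sqrt{U{\left(I{\left(-26,-23 \right)} \right)} + T} = \sqrt{\frac{4 \left(-1472 - 13^{3} + 365 \cdot 13^{2} + 372 \cdot 13\right)}{-368 + 13} + 163952} = \sqrt{\frac{4 \left(-1472 - 2197 + 365 \cdot 169 + 4836\right)}{-355} + 163952} = \sqrt{4 \left(- \frac{1}{355}\right) \left(-1472 - 2197 + 61685 + 4836\right) + 163952} = \sqrt{4 \left(- \frac{1}{355}\right) 62852 + 163952} = \sqrt{- \frac{251408}{355} + 163952} = \sqrt{\frac{57951552}{355}} = \frac{8 \sqrt{321450015}}{355}$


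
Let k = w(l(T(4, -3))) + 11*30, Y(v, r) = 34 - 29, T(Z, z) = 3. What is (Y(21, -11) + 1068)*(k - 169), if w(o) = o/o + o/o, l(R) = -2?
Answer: 174899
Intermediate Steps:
Y(v, r) = 5
w(o) = 2 (w(o) = 1 + 1 = 2)
k = 332 (k = 2 + 11*30 = 2 + 330 = 332)
(Y(21, -11) + 1068)*(k - 169) = (5 + 1068)*(332 - 169) = 1073*163 = 174899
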